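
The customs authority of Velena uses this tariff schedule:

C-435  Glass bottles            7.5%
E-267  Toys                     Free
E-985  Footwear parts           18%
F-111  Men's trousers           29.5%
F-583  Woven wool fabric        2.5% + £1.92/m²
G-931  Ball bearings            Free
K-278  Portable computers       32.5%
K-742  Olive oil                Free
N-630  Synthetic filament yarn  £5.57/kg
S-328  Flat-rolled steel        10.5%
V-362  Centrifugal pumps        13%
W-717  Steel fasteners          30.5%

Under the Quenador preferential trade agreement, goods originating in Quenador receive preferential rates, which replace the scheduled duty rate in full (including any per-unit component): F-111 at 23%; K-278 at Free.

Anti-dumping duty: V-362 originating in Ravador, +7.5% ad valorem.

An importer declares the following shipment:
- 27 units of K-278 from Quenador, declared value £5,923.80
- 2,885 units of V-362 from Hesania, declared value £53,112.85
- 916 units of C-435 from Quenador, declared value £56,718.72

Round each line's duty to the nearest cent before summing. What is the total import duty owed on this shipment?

Line 1 (K-278, Quenador, 27 units, £5,923.80):
Base rate for K-278 is 32.5%.
Origin Quenador qualifies under the Velena–Quenador agreement and K-278 is covered: preferential rate Free applies instead.
Duty = £5,923.80 × 0% = £0.00.
Line 2 (V-362, Hesania, 2,885 units, £53,112.85):
Base rate for V-362 is 13%.
The additional-duty order on V-362 targets Ravador, not Hesania; it does not apply.
Duty = £53,112.85 × 13% = £6,904.67.
Line 3 (C-435, Quenador, 916 units, £56,718.72):
Base rate for C-435 is 7.5%.
Origin Quenador is the FTA partner but C-435 is not on the preference list; base rate stands.
Duty = £56,718.72 × 7.5% = £4,253.90.
Total = £0.00 + £6,904.67 + £4,253.90 = £11,158.57.

£11,158.57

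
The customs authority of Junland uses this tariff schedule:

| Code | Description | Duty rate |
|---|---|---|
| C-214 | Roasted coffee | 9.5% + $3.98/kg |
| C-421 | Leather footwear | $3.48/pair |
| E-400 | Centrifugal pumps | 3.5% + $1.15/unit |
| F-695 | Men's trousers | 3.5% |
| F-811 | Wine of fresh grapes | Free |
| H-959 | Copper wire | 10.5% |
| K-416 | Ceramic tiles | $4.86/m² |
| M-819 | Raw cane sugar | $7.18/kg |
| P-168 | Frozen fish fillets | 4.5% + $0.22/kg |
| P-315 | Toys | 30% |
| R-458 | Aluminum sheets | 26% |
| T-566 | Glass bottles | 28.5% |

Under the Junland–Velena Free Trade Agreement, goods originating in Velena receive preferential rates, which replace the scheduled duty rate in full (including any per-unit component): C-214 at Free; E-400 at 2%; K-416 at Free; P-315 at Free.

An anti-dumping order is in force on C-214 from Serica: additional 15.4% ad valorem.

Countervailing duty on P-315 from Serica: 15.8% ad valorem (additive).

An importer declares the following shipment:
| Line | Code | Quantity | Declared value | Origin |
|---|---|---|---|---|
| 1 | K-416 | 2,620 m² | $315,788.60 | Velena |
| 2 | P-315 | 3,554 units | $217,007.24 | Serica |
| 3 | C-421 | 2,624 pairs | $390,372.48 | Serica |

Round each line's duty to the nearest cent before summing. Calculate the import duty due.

$108,520.84

Line 1 (K-416, Velena, 2,620 m², $315,788.60):
Base rate for K-416 is $4.86/m².
Origin Velena qualifies under the Junland–Velena agreement and K-416 is covered: preferential rate Free applies instead.
Duty = $315,788.60 × 0% = $0.00.
Line 2 (P-315, Serica, 3,554 units, $217,007.24):
Base rate for P-315 is 30%.
P-315 has an FTA preferential rate, but origin Serica is not Velena; base rate stands.
Additional duty on P-315 from Serica: +15.8%. Applied ad valorem rate: 30% + 15.8% = 45.8%.
Duty = $217,007.24 × 45.8% = $99,389.32.
Line 3 (C-421, Serica, 2,624 pairs, $390,372.48):
Base rate for C-421 is $3.48/pair.
Duty = 2,624 × $3.48 = $9,131.52.
Total = $0.00 + $99,389.32 + $9,131.52 = $108,520.84.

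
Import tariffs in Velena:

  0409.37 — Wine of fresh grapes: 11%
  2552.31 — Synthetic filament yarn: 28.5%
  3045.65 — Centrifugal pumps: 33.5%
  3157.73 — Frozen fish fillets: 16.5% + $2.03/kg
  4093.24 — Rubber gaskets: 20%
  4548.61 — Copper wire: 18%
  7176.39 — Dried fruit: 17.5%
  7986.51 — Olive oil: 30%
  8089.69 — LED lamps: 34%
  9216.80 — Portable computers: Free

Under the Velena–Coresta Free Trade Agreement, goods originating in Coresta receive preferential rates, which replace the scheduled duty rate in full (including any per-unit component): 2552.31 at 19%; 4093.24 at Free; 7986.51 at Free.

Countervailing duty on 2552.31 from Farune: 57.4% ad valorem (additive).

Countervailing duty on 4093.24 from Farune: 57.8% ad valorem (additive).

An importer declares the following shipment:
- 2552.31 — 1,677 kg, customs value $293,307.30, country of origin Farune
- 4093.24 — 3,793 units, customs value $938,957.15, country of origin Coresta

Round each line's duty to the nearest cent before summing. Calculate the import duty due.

$251,950.97

Line 1 (2552.31, Farune, 1,677 kg, $293,307.30):
Base rate for 2552.31 is 28.5%.
2552.31 has an FTA preferential rate, but origin Farune is not Coresta; base rate stands.
Additional duty on 2552.31 from Farune: +57.4%. Applied ad valorem rate: 28.5% + 57.4% = 85.9%.
Duty = $293,307.30 × 85.9% = $251,950.97.
Line 2 (4093.24, Coresta, 3,793 units, $938,957.15):
Base rate for 4093.24 is 20%.
Origin Coresta qualifies under the Velena–Coresta agreement and 4093.24 is covered: preferential rate Free applies instead.
The additional-duty order on 4093.24 targets Farune, not Coresta; it does not apply.
Duty = $938,957.15 × 0% = $0.00.
Total = $251,950.97 + $0.00 = $251,950.97.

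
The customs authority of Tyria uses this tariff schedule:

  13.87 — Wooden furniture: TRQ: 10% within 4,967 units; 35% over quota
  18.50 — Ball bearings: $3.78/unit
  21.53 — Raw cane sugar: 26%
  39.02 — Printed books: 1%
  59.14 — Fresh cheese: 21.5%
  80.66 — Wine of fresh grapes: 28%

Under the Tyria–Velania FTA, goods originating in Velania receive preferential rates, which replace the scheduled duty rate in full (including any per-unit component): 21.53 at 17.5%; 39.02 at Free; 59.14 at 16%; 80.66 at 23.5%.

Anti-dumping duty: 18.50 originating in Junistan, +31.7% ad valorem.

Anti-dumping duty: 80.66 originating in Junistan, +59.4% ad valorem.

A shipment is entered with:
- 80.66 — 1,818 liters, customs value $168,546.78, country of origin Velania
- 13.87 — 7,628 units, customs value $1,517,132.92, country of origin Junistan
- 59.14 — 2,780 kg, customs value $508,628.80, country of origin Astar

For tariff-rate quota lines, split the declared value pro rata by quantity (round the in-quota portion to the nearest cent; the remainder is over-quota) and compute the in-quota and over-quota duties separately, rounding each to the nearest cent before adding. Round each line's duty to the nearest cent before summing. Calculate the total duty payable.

Line 1 (80.66, Velania, 1,818 liters, $168,546.78):
Base rate for 80.66 is 28%.
Origin Velania qualifies under the Tyria–Velania agreement and 80.66 is covered: preferential rate 23.5% applies instead.
The additional-duty order on 80.66 targets Junistan, not Velania; it does not apply.
Duty = $168,546.78 × 23.5% = $39,608.49.
Line 2 (13.87, Junistan, 7,628 units, $1,517,132.92):
Code 13.87 is under a tariff-rate quota (threshold 4,967 units). In-quota: 4,967 units at 10%; over-quota: 2,661 units at 35%.
Pro-rata value split: in-quota = $1,517,132.92 × 4,967/7,628 = $987,886.63; over-quota = $1,517,132.92 − $987,886.63 = $529,246.29.
In-quota duty = $987,886.63 × 10% = $98,788.66. Over-quota duty = $529,246.29 × 35% = $185,236.20.
Line duty = $98,788.66 + $185,236.20 = $284,024.86.
Line 3 (59.14, Astar, 2,780 kg, $508,628.80):
Base rate for 59.14 is 21.5%.
59.14 has an FTA preferential rate, but origin Astar is not Velania; base rate stands.
Duty = $508,628.80 × 21.5% = $109,355.19.
Total = $39,608.49 + $284,024.86 + $109,355.19 = $432,988.54.

$432,988.54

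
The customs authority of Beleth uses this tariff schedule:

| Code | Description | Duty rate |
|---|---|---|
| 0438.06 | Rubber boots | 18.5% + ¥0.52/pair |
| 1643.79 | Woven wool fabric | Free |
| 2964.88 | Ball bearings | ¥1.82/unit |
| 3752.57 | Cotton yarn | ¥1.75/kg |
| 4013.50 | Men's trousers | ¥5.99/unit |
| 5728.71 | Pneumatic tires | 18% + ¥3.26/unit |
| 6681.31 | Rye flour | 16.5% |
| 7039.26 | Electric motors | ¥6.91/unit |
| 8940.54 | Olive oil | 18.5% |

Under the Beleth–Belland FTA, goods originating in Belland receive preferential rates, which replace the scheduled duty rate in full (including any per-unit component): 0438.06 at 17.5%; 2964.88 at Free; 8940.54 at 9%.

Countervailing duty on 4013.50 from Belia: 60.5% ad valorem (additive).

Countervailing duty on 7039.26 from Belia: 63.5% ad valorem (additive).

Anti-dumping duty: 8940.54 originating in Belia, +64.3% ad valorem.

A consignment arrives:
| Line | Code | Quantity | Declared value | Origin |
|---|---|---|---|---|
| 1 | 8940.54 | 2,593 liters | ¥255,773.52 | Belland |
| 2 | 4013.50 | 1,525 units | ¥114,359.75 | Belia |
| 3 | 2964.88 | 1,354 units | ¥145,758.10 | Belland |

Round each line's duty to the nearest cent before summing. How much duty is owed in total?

¥101,342.02

Line 1 (8940.54, Belland, 2,593 liters, ¥255,773.52):
Base rate for 8940.54 is 18.5%.
Origin Belland qualifies under the Beleth–Belland agreement and 8940.54 is covered: preferential rate 9% applies instead.
The additional-duty order on 8940.54 targets Belia, not Belland; it does not apply.
Duty = ¥255,773.52 × 9% = ¥23,019.62.
Line 2 (4013.50, Belia, 1,525 units, ¥114,359.75):
Base rate for 4013.50 is ¥5.99/unit.
Additional duty on 4013.50 from Belia: +60.5% ad valorem. Applied ad valorem rate = 60.5%.
Duty = ¥114,359.75 × 60.5% + 1,525 × ¥5.99 = ¥78,322.40.
Line 3 (2964.88, Belland, 1,354 units, ¥145,758.10):
Base rate for 2964.88 is ¥1.82/unit.
Origin Belland qualifies under the Beleth–Belland agreement and 2964.88 is covered: preferential rate Free applies instead.
Duty = ¥145,758.10 × 0% = ¥0.00.
Total = ¥23,019.62 + ¥78,322.40 + ¥0.00 = ¥101,342.02.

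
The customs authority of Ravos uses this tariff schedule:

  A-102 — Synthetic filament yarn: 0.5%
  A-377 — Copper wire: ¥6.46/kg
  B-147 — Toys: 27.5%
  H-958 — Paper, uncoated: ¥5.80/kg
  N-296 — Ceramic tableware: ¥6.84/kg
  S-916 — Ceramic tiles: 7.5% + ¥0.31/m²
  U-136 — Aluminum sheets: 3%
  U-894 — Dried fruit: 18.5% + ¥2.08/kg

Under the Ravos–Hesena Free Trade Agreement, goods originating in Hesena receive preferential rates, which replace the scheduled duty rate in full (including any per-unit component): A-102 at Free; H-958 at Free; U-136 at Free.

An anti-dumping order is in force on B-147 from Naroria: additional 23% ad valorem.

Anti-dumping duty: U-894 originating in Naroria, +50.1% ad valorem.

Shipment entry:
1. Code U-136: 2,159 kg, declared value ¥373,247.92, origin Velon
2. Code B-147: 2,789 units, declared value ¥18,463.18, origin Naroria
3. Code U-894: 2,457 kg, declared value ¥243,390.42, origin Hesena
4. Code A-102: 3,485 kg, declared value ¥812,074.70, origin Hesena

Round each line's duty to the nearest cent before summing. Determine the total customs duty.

¥70,659.14

Line 1 (U-136, Velon, 2,159 kg, ¥373,247.92):
Base rate for U-136 is 3%.
U-136 has an FTA preferential rate, but origin Velon is not Hesena; base rate stands.
Duty = ¥373,247.92 × 3% = ¥11,197.44.
Line 2 (B-147, Naroria, 2,789 units, ¥18,463.18):
Base rate for B-147 is 27.5%.
Additional duty on B-147 from Naroria: +23%. Applied ad valorem rate: 27.5% + 23% = 50.5%.
Duty = ¥18,463.18 × 50.5% = ¥9,323.91.
Line 3 (U-894, Hesena, 2,457 kg, ¥243,390.42):
Base rate for U-894 is 18.5% + ¥2.08/kg.
Origin Hesena is the FTA partner but U-894 is not on the preference list; base rate stands.
The additional-duty order on U-894 targets Naroria, not Hesena; it does not apply.
Duty = ¥243,390.42 × 18.5% + 2,457 × ¥2.08 = ¥50,137.79.
Line 4 (A-102, Hesena, 3,485 kg, ¥812,074.70):
Base rate for A-102 is 0.5%.
Origin Hesena qualifies under the Ravos–Hesena agreement and A-102 is covered: preferential rate Free applies instead.
Duty = ¥812,074.70 × 0% = ¥0.00.
Total = ¥11,197.44 + ¥9,323.91 + ¥50,137.79 + ¥0.00 = ¥70,659.14.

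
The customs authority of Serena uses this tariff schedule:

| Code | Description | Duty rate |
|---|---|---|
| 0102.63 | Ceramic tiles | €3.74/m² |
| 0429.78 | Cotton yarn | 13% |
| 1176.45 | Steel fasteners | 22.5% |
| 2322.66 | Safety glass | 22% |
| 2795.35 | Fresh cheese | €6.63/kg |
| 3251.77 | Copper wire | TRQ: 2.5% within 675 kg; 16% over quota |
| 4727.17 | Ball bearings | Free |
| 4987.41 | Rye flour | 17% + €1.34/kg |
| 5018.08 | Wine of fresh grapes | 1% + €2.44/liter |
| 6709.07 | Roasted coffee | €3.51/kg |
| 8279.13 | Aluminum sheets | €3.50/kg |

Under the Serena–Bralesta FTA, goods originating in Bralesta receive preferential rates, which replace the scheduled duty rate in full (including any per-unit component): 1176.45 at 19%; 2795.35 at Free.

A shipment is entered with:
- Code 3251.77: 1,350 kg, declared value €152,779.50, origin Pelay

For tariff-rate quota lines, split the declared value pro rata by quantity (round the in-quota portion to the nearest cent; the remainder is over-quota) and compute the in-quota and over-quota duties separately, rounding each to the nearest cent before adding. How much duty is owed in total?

€14,132.10

Line 1 (3251.77, Pelay, 1,350 kg, €152,779.50):
Code 3251.77 is under a tariff-rate quota (threshold 675 kg). In-quota: 675 kg at 2.5%; over-quota: 675 kg at 16%.
Pro-rata value split: in-quota = €152,779.50 × 675/1,350 = €76,389.75; over-quota = €152,779.50 − €76,389.75 = €76,389.75.
In-quota duty = €76,389.75 × 2.5% = €1,909.74. Over-quota duty = €76,389.75 × 16% = €12,222.36.
Line duty = €1,909.74 + €12,222.36 = €14,132.10.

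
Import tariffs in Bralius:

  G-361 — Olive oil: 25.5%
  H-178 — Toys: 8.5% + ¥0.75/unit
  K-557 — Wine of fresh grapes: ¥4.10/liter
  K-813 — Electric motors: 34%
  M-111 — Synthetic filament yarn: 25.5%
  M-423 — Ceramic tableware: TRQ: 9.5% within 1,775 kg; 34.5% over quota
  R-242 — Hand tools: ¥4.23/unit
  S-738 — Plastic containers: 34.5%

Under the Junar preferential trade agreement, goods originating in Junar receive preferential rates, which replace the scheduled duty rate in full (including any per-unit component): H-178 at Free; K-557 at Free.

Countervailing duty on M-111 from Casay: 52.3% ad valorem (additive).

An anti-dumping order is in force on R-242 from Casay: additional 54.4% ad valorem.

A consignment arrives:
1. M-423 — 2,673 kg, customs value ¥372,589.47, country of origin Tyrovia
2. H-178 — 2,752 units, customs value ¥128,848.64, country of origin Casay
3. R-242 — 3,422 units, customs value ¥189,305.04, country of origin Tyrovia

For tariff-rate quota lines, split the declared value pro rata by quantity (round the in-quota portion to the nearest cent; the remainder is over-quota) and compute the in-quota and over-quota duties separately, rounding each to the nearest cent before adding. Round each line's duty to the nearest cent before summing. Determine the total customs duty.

¥94,180.25

Line 1 (M-423, Tyrovia, 2,673 kg, ¥372,589.47):
Code M-423 is under a tariff-rate quota (threshold 1,775 kg). In-quota: 1,775 kg at 9.5%; over-quota: 898 kg at 34.5%.
Pro-rata value split: in-quota = ¥372,589.47 × 1,775/2,673 = ¥247,417.25; over-quota = ¥372,589.47 − ¥247,417.25 = ¥125,172.22.
In-quota duty = ¥247,417.25 × 9.5% = ¥23,504.64. Over-quota duty = ¥125,172.22 × 34.5% = ¥43,184.42.
Line duty = ¥23,504.64 + ¥43,184.42 = ¥66,689.06.
Line 2 (H-178, Casay, 2,752 units, ¥128,848.64):
Base rate for H-178 is 8.5% + ¥0.75/unit.
H-178 has an FTA preferential rate, but origin Casay is not Junar; base rate stands.
Duty = ¥128,848.64 × 8.5% + 2,752 × ¥0.75 = ¥13,016.13.
Line 3 (R-242, Tyrovia, 3,422 units, ¥189,305.04):
Base rate for R-242 is ¥4.23/unit.
The additional-duty order on R-242 targets Casay, not Tyrovia; it does not apply.
Duty = 3,422 × ¥4.23 = ¥14,475.06.
Total = ¥66,689.06 + ¥13,016.13 + ¥14,475.06 = ¥94,180.25.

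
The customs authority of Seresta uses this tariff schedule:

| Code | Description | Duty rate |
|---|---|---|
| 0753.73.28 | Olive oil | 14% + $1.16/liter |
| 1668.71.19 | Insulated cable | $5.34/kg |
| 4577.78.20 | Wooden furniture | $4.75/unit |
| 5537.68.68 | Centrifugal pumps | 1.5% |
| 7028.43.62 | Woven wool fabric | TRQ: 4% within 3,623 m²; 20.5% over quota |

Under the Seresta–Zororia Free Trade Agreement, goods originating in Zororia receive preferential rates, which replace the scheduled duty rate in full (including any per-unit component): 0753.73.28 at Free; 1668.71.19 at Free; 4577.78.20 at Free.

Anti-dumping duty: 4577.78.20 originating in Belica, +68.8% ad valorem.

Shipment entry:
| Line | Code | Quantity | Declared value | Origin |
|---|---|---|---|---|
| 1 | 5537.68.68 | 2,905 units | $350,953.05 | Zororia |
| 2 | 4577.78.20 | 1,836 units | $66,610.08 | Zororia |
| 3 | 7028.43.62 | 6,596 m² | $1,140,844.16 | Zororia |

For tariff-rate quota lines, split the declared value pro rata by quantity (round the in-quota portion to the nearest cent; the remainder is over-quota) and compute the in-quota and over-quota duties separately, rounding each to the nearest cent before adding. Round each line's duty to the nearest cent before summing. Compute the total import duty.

Line 1 (5537.68.68, Zororia, 2,905 units, $350,953.05):
Base rate for 5537.68.68 is 1.5%.
Origin Zororia is the FTA partner but 5537.68.68 is not on the preference list; base rate stands.
Duty = $350,953.05 × 1.5% = $5,264.30.
Line 2 (4577.78.20, Zororia, 1,836 units, $66,610.08):
Base rate for 4577.78.20 is $4.75/unit.
Origin Zororia qualifies under the Seresta–Zororia agreement and 4577.78.20 is covered: preferential rate Free applies instead.
The additional-duty order on 4577.78.20 targets Belica, not Zororia; it does not apply.
Duty = $66,610.08 × 0% = $0.00.
Line 3 (7028.43.62, Zororia, 6,596 m², $1,140,844.16):
Code 7028.43.62 is under a tariff-rate quota (threshold 3,623 m²). In-quota: 3,623 m² at 4%; over-quota: 2,973 m² at 20.5%.
Pro-rata value split: in-quota = $1,140,844.16 × 3,623/6,596 = $626,634.08; over-quota = $1,140,844.16 − $626,634.08 = $514,210.08.
In-quota duty = $626,634.08 × 4% = $25,065.36. Over-quota duty = $514,210.08 × 20.5% = $105,413.07.
Line duty = $25,065.36 + $105,413.07 = $130,478.43.
Total = $5,264.30 + $0.00 + $130,478.43 = $135,742.73.

$135,742.73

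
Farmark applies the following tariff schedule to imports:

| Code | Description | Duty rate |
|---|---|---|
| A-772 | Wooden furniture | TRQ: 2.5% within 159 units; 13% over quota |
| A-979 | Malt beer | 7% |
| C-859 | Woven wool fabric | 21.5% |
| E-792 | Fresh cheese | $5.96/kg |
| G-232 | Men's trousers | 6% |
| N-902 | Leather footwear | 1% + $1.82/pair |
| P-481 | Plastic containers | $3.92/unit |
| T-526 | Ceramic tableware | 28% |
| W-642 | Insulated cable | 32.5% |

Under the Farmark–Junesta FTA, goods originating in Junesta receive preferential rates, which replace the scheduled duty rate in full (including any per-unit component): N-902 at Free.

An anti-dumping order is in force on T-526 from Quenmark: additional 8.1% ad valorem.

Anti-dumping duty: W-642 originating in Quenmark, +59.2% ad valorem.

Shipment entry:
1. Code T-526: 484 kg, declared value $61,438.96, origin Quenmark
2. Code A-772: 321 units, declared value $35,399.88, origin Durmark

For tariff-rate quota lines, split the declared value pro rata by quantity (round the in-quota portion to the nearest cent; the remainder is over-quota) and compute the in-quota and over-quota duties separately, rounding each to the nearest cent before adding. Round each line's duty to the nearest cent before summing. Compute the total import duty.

$24,940.32

Line 1 (T-526, Quenmark, 484 kg, $61,438.96):
Base rate for T-526 is 28%.
Additional duty on T-526 from Quenmark: +8.1%. Applied ad valorem rate: 28% + 8.1% = 36.1%.
Duty = $61,438.96 × 36.1% = $22,179.46.
Line 2 (A-772, Durmark, 321 units, $35,399.88):
Code A-772 is under a tariff-rate quota (threshold 159 units). In-quota: 159 units at 2.5%; over-quota: 162 units at 13%.
Pro-rata value split: in-quota = $35,399.88 × 159/321 = $17,534.52; over-quota = $35,399.88 − $17,534.52 = $17,865.36.
In-quota duty = $17,534.52 × 2.5% = $438.36. Over-quota duty = $17,865.36 × 13% = $2,322.50.
Line duty = $438.36 + $2,322.50 = $2,760.86.
Total = $22,179.46 + $2,760.86 = $24,940.32.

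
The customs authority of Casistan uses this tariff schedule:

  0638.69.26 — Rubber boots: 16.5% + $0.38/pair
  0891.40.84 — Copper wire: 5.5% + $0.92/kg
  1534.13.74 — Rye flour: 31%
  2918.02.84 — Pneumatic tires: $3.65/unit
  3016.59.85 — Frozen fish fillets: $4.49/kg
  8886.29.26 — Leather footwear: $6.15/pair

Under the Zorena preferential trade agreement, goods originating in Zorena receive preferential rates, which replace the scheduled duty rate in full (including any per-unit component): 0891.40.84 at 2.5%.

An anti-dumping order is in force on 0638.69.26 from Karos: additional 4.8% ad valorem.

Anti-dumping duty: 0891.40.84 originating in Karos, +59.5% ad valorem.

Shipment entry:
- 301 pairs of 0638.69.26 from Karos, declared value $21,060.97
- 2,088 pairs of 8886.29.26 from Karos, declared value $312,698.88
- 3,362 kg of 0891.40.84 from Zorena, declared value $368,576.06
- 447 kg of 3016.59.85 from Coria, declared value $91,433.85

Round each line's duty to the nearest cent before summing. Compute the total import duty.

Line 1 (0638.69.26, Karos, 301 pairs, $21,060.97):
Base rate for 0638.69.26 is 16.5% + $0.38/pair.
Additional duty on 0638.69.26 from Karos: +4.8%. Applied ad valorem rate: 16.5% + 4.8% = 21.3%.
Duty = $21,060.97 × 21.3% + 301 × $0.38 = $4,600.37.
Line 2 (8886.29.26, Karos, 2,088 pairs, $312,698.88):
Base rate for 8886.29.26 is $6.15/pair.
Duty = 2,088 × $6.15 = $12,841.20.
Line 3 (0891.40.84, Zorena, 3,362 kg, $368,576.06):
Base rate for 0891.40.84 is 5.5% + $0.92/kg.
Origin Zorena qualifies under the Casistan–Zorena agreement and 0891.40.84 is covered: preferential rate 2.5% applies instead.
The additional-duty order on 0891.40.84 targets Karos, not Zorena; it does not apply.
Duty = $368,576.06 × 2.5% = $9,214.40.
Line 4 (3016.59.85, Coria, 447 kg, $91,433.85):
Base rate for 3016.59.85 is $4.49/kg.
Duty = 447 × $4.49 = $2,007.03.
Total = $4,600.37 + $12,841.20 + $9,214.40 + $2,007.03 = $28,663.00.

$28,663.00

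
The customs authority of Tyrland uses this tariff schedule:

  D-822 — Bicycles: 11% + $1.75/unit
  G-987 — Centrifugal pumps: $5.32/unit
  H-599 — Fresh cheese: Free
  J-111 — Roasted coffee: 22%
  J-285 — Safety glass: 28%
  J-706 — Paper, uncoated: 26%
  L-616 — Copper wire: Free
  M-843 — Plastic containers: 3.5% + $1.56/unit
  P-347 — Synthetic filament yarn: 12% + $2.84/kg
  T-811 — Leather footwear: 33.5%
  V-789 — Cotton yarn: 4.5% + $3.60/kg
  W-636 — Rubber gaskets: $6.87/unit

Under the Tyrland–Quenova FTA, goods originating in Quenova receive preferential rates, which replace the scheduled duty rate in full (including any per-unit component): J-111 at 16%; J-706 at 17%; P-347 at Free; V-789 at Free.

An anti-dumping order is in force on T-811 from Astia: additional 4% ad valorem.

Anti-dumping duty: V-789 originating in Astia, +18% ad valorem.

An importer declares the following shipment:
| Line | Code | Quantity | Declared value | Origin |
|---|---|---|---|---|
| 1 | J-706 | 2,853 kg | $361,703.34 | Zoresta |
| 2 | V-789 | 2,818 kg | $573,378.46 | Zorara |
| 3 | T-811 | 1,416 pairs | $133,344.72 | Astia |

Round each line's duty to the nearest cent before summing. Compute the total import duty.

$179,993.97

Line 1 (J-706, Zoresta, 2,853 kg, $361,703.34):
Base rate for J-706 is 26%.
J-706 has an FTA preferential rate, but origin Zoresta is not Quenova; base rate stands.
Duty = $361,703.34 × 26% = $94,042.87.
Line 2 (V-789, Zorara, 2,818 kg, $573,378.46):
Base rate for V-789 is 4.5% + $3.60/kg.
V-789 has an FTA preferential rate, but origin Zorara is not Quenova; base rate stands.
The additional-duty order on V-789 targets Astia, not Zorara; it does not apply.
Duty = $573,378.46 × 4.5% + 2,818 × $3.60 = $35,946.83.
Line 3 (T-811, Astia, 1,416 pairs, $133,344.72):
Base rate for T-811 is 33.5%.
Additional duty on T-811 from Astia: +4%. Applied ad valorem rate: 33.5% + 4% = 37.5%.
Duty = $133,344.72 × 37.5% = $50,004.27.
Total = $94,042.87 + $35,946.83 + $50,004.27 = $179,993.97.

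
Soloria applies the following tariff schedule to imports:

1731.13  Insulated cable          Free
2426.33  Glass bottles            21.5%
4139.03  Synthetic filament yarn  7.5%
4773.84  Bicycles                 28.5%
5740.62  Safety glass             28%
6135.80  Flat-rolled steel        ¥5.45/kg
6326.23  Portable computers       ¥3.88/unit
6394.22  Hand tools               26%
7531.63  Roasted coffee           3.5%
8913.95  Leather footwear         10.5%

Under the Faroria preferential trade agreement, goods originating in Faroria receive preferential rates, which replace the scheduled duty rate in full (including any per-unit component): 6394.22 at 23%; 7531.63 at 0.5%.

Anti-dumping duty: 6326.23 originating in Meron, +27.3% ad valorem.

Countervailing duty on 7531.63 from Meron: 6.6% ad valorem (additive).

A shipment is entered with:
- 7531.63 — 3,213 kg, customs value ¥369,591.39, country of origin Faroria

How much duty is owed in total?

Line 1 (7531.63, Faroria, 3,213 kg, ¥369,591.39):
Base rate for 7531.63 is 3.5%.
Origin Faroria qualifies under the Soloria–Faroria agreement and 7531.63 is covered: preferential rate 0.5% applies instead.
The additional-duty order on 7531.63 targets Meron, not Faroria; it does not apply.
Duty = ¥369,591.39 × 0.5% = ¥1,847.96.

¥1,847.96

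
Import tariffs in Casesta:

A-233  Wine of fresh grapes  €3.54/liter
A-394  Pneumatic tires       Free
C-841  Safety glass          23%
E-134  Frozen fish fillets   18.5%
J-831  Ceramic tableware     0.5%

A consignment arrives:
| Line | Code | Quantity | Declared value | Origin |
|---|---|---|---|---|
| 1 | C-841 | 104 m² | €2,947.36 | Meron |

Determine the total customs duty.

Line 1 (C-841, Meron, 104 m², €2,947.36):
Base rate for C-841 is 23%.
Duty = €2,947.36 × 23% = €677.89.

€677.89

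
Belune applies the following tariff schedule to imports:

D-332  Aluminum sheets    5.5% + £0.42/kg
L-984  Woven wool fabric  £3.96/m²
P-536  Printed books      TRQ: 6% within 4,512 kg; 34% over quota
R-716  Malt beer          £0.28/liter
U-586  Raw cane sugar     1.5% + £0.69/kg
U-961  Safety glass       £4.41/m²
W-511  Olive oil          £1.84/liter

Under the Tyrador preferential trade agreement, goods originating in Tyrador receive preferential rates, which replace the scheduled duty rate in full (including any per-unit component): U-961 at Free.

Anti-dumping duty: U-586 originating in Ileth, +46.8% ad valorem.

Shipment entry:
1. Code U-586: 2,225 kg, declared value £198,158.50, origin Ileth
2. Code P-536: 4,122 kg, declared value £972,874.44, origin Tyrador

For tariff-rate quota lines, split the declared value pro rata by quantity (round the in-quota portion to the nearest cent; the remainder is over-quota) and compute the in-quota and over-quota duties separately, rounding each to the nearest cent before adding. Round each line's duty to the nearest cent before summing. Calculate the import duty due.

£155,618.28

Line 1 (U-586, Ileth, 2,225 kg, £198,158.50):
Base rate for U-586 is 1.5% + £0.69/kg.
Additional duty on U-586 from Ileth: +46.8%. Applied ad valorem rate: 1.5% + 46.8% = 48.3%.
Duty = £198,158.50 × 48.3% + 2,225 × £0.69 = £97,245.81.
Line 2 (P-536, Tyrador, 4,122 kg, £972,874.44):
Code P-536 is under a tariff-rate quota (threshold 4,512 kg). Quantity 4,122 kg is within the quota, so the in-quota rate 6% applies to the full value.
Duty = £972,874.44 × 6% = £58,372.47.
Total = £97,245.81 + £58,372.47 = £155,618.28.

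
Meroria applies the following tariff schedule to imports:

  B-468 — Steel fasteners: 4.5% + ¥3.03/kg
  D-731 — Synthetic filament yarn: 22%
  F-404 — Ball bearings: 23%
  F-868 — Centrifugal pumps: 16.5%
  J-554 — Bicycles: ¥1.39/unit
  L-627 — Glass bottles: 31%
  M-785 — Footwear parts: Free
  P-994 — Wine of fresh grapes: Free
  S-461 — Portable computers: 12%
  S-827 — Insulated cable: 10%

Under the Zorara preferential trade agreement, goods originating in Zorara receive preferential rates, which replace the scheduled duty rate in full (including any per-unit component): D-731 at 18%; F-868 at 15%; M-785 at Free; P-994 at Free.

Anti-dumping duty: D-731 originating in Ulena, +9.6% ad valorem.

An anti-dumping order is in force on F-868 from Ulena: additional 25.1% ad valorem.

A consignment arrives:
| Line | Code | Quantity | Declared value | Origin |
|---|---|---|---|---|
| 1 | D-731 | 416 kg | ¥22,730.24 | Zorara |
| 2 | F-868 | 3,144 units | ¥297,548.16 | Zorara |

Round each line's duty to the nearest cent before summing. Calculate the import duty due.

Line 1 (D-731, Zorara, 416 kg, ¥22,730.24):
Base rate for D-731 is 22%.
Origin Zorara qualifies under the Meroria–Zorara agreement and D-731 is covered: preferential rate 18% applies instead.
The additional-duty order on D-731 targets Ulena, not Zorara; it does not apply.
Duty = ¥22,730.24 × 18% = ¥4,091.44.
Line 2 (F-868, Zorara, 3,144 units, ¥297,548.16):
Base rate for F-868 is 16.5%.
Origin Zorara qualifies under the Meroria–Zorara agreement and F-868 is covered: preferential rate 15% applies instead.
The additional-duty order on F-868 targets Ulena, not Zorara; it does not apply.
Duty = ¥297,548.16 × 15% = ¥44,632.22.
Total = ¥4,091.44 + ¥44,632.22 = ¥48,723.66.

¥48,723.66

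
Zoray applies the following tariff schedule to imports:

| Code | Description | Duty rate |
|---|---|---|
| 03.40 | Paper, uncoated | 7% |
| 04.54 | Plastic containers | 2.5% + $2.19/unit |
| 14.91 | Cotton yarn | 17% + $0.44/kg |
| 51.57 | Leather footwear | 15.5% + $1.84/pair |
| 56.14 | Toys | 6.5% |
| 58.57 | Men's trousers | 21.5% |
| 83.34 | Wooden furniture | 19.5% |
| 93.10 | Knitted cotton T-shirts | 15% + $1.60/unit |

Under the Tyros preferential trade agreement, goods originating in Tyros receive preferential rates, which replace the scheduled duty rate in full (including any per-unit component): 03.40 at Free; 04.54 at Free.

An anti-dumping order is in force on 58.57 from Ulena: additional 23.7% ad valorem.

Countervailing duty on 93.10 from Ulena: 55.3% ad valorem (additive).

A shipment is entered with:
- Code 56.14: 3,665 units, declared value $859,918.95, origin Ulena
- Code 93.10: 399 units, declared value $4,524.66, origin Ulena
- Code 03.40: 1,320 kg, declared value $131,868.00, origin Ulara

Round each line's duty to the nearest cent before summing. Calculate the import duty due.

Line 1 (56.14, Ulena, 3,665 units, $859,918.95):
Base rate for 56.14 is 6.5%.
Duty = $859,918.95 × 6.5% = $55,894.73.
Line 2 (93.10, Ulena, 399 units, $4,524.66):
Base rate for 93.10 is 15% + $1.60/unit.
Additional duty on 93.10 from Ulena: +55.3%. Applied ad valorem rate: 15% + 55.3% = 70.3%.
Duty = $4,524.66 × 70.3% + 399 × $1.60 = $3,819.24.
Line 3 (03.40, Ulara, 1,320 kg, $131,868.00):
Base rate for 03.40 is 7%.
03.40 has an FTA preferential rate, but origin Ulara is not Tyros; base rate stands.
Duty = $131,868.00 × 7% = $9,230.76.
Total = $55,894.73 + $3,819.24 + $9,230.76 = $68,944.73.

$68,944.73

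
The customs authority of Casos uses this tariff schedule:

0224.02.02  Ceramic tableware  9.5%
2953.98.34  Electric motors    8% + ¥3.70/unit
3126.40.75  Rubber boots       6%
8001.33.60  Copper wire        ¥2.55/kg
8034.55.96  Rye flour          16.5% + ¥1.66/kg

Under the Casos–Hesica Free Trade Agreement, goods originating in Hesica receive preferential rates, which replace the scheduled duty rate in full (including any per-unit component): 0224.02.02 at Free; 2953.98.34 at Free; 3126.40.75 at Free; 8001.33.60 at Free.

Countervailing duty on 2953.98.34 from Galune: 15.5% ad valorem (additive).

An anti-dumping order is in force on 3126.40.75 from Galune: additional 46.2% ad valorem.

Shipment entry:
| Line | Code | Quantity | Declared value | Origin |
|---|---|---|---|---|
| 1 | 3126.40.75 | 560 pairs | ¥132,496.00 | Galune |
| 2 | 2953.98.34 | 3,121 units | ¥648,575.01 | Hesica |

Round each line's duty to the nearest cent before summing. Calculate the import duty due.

¥69,162.91

Line 1 (3126.40.75, Galune, 560 pairs, ¥132,496.00):
Base rate for 3126.40.75 is 6%.
3126.40.75 has an FTA preferential rate, but origin Galune is not Hesica; base rate stands.
Additional duty on 3126.40.75 from Galune: +46.2%. Applied ad valorem rate: 6% + 46.2% = 52.2%.
Duty = ¥132,496.00 × 52.2% = ¥69,162.91.
Line 2 (2953.98.34, Hesica, 3,121 units, ¥648,575.01):
Base rate for 2953.98.34 is 8% + ¥3.70/unit.
Origin Hesica qualifies under the Casos–Hesica agreement and 2953.98.34 is covered: preferential rate Free applies instead.
The additional-duty order on 2953.98.34 targets Galune, not Hesica; it does not apply.
Duty = ¥648,575.01 × 0% = ¥0.00.
Total = ¥69,162.91 + ¥0.00 = ¥69,162.91.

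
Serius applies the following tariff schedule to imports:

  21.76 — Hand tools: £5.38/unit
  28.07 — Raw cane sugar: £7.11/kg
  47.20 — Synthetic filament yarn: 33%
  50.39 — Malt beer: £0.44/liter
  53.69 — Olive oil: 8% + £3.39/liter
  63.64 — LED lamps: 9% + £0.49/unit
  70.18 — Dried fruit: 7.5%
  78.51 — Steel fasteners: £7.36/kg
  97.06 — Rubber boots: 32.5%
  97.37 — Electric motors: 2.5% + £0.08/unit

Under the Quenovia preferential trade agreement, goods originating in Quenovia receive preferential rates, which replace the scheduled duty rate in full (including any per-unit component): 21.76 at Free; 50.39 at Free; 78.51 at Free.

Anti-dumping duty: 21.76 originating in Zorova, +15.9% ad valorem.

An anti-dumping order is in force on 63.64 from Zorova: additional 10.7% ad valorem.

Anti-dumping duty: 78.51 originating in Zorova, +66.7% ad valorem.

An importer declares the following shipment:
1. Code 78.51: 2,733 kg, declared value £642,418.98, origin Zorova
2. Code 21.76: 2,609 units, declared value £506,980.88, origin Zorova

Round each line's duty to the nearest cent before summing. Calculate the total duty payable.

Line 1 (78.51, Zorova, 2,733 kg, £642,418.98):
Base rate for 78.51 is £7.36/kg.
78.51 has an FTA preferential rate, but origin Zorova is not Quenovia; base rate stands.
Additional duty on 78.51 from Zorova: +66.7% ad valorem. Applied ad valorem rate = 66.7%.
Duty = £642,418.98 × 66.7% + 2,733 × £7.36 = £448,608.34.
Line 2 (21.76, Zorova, 2,609 units, £506,980.88):
Base rate for 21.76 is £5.38/unit.
21.76 has an FTA preferential rate, but origin Zorova is not Quenovia; base rate stands.
Additional duty on 21.76 from Zorova: +15.9% ad valorem. Applied ad valorem rate = 15.9%.
Duty = £506,980.88 × 15.9% + 2,609 × £5.38 = £94,646.38.
Total = £448,608.34 + £94,646.38 = £543,254.72.

£543,254.72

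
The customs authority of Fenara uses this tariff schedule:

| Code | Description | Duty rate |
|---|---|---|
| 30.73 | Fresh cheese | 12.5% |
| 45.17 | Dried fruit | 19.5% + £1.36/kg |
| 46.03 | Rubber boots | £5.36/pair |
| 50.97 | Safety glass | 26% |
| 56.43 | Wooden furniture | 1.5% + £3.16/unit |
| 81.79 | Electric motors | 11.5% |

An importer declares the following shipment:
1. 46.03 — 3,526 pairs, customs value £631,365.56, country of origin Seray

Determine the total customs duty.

Line 1 (46.03, Seray, 3,526 pairs, £631,365.56):
Base rate for 46.03 is £5.36/pair.
Duty = 3,526 × £5.36 = £18,899.36.

£18,899.36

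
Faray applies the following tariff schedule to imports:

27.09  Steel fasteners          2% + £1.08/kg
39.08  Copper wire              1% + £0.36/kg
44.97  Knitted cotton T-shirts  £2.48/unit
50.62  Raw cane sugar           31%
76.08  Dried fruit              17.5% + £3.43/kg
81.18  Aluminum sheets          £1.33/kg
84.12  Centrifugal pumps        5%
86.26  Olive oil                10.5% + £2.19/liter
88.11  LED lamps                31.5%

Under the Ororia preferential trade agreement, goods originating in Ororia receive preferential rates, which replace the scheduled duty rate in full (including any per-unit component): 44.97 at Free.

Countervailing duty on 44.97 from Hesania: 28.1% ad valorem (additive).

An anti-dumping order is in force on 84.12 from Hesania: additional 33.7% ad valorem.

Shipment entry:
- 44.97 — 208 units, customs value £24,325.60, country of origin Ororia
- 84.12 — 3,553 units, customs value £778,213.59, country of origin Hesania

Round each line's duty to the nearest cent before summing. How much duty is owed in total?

Line 1 (44.97, Ororia, 208 units, £24,325.60):
Base rate for 44.97 is £2.48/unit.
Origin Ororia qualifies under the Faray–Ororia agreement and 44.97 is covered: preferential rate Free applies instead.
The additional-duty order on 44.97 targets Hesania, not Ororia; it does not apply.
Duty = £24,325.60 × 0% = £0.00.
Line 2 (84.12, Hesania, 3,553 units, £778,213.59):
Base rate for 84.12 is 5%.
Additional duty on 84.12 from Hesania: +33.7%. Applied ad valorem rate: 5% + 33.7% = 38.7%.
Duty = £778,213.59 × 38.7% = £301,168.66.
Total = £0.00 + £301,168.66 = £301,168.66.

£301,168.66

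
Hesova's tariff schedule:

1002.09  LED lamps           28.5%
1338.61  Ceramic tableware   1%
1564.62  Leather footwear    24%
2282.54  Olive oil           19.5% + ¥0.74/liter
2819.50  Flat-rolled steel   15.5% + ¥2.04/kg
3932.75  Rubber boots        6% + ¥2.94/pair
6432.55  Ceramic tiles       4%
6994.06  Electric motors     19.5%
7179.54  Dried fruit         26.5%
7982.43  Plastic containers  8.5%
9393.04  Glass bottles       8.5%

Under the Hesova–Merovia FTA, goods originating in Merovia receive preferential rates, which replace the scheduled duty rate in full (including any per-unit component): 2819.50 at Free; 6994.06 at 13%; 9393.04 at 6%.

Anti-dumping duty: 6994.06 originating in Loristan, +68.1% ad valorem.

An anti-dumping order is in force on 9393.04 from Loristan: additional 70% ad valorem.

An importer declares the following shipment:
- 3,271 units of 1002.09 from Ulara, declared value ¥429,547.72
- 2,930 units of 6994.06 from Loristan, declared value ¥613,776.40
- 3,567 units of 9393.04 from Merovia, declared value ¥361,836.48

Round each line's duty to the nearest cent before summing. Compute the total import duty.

¥681,799.42

Line 1 (1002.09, Ulara, 3,271 units, ¥429,547.72):
Base rate for 1002.09 is 28.5%.
Duty = ¥429,547.72 × 28.5% = ¥122,421.10.
Line 2 (6994.06, Loristan, 2,930 units, ¥613,776.40):
Base rate for 6994.06 is 19.5%.
6994.06 has an FTA preferential rate, but origin Loristan is not Merovia; base rate stands.
Additional duty on 6994.06 from Loristan: +68.1%. Applied ad valorem rate: 19.5% + 68.1% = 87.6%.
Duty = ¥613,776.40 × 87.6% = ¥537,668.13.
Line 3 (9393.04, Merovia, 3,567 units, ¥361,836.48):
Base rate for 9393.04 is 8.5%.
Origin Merovia qualifies under the Hesova–Merovia agreement and 9393.04 is covered: preferential rate 6% applies instead.
The additional-duty order on 9393.04 targets Loristan, not Merovia; it does not apply.
Duty = ¥361,836.48 × 6% = ¥21,710.19.
Total = ¥122,421.10 + ¥537,668.13 + ¥21,710.19 = ¥681,799.42.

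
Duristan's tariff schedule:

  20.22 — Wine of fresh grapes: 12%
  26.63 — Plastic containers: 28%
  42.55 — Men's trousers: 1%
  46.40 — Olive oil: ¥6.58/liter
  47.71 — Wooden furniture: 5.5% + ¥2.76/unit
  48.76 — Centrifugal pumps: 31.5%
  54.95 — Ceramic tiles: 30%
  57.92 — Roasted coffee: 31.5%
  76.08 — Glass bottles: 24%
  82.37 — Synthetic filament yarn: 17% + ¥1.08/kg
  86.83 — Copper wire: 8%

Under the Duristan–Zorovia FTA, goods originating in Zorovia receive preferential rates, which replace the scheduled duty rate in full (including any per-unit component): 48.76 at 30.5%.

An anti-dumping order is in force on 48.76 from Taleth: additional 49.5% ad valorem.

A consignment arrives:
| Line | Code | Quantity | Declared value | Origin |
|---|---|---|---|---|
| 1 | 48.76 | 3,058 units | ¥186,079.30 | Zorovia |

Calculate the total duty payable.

Line 1 (48.76, Zorovia, 3,058 units, ¥186,079.30):
Base rate for 48.76 is 31.5%.
Origin Zorovia qualifies under the Duristan–Zorovia agreement and 48.76 is covered: preferential rate 30.5% applies instead.
The additional-duty order on 48.76 targets Taleth, not Zorovia; it does not apply.
Duty = ¥186,079.30 × 30.5% = ¥56,754.19.

¥56,754.19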